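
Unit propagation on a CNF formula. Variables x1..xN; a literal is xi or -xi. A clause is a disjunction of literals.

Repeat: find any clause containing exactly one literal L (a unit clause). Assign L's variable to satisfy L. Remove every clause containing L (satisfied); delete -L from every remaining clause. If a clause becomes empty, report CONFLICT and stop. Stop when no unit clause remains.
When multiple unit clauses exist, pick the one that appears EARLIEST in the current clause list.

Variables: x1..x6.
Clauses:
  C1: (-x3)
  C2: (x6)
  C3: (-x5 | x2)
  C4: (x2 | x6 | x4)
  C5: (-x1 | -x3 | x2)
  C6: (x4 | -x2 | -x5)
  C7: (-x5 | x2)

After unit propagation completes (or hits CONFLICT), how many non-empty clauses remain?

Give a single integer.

Answer: 3

Derivation:
unit clause [-3] forces x3=F; simplify:
  satisfied 2 clause(s); 5 remain; assigned so far: [3]
unit clause [6] forces x6=T; simplify:
  satisfied 2 clause(s); 3 remain; assigned so far: [3, 6]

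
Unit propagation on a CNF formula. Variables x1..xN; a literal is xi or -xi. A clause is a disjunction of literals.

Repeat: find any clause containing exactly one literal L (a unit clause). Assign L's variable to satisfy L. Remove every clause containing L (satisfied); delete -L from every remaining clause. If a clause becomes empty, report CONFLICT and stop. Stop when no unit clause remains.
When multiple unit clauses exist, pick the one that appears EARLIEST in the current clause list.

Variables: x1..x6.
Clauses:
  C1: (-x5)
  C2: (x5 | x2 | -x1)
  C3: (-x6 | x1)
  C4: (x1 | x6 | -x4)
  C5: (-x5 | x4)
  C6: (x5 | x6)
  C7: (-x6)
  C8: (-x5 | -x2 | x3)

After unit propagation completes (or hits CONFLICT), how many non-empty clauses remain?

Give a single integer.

Answer: 2

Derivation:
unit clause [-5] forces x5=F; simplify:
  drop 5 from [5, 2, -1] -> [2, -1]
  drop 5 from [5, 6] -> [6]
  satisfied 3 clause(s); 5 remain; assigned so far: [5]
unit clause [6] forces x6=T; simplify:
  drop -6 from [-6, 1] -> [1]
  drop -6 from [-6] -> [] (empty!)
  satisfied 2 clause(s); 3 remain; assigned so far: [5, 6]
CONFLICT (empty clause)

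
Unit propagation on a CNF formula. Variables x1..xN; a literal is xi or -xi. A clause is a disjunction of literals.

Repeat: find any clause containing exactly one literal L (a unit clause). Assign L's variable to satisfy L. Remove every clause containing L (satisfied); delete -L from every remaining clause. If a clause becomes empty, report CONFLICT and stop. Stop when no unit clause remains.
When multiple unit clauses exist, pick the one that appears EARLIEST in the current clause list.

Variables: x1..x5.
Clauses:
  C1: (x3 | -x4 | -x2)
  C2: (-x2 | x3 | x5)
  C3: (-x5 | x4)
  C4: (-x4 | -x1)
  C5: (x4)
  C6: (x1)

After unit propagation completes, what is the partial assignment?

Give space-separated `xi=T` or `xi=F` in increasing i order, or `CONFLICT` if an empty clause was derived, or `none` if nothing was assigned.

unit clause [4] forces x4=T; simplify:
  drop -4 from [3, -4, -2] -> [3, -2]
  drop -4 from [-4, -1] -> [-1]
  satisfied 2 clause(s); 4 remain; assigned so far: [4]
unit clause [-1] forces x1=F; simplify:
  drop 1 from [1] -> [] (empty!)
  satisfied 1 clause(s); 3 remain; assigned so far: [1, 4]
CONFLICT (empty clause)

Answer: CONFLICT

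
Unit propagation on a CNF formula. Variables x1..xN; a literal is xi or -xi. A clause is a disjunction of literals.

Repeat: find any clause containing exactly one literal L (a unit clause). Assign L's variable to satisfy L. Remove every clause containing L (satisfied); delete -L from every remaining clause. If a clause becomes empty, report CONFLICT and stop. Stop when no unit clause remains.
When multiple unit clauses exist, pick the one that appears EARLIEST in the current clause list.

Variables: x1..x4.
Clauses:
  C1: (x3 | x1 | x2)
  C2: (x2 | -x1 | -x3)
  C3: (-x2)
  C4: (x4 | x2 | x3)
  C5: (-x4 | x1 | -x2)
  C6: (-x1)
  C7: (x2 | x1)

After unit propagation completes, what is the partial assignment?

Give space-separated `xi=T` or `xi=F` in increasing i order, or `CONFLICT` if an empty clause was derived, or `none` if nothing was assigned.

unit clause [-2] forces x2=F; simplify:
  drop 2 from [3, 1, 2] -> [3, 1]
  drop 2 from [2, -1, -3] -> [-1, -3]
  drop 2 from [4, 2, 3] -> [4, 3]
  drop 2 from [2, 1] -> [1]
  satisfied 2 clause(s); 5 remain; assigned so far: [2]
unit clause [-1] forces x1=F; simplify:
  drop 1 from [3, 1] -> [3]
  drop 1 from [1] -> [] (empty!)
  satisfied 2 clause(s); 3 remain; assigned so far: [1, 2]
CONFLICT (empty clause)

Answer: CONFLICT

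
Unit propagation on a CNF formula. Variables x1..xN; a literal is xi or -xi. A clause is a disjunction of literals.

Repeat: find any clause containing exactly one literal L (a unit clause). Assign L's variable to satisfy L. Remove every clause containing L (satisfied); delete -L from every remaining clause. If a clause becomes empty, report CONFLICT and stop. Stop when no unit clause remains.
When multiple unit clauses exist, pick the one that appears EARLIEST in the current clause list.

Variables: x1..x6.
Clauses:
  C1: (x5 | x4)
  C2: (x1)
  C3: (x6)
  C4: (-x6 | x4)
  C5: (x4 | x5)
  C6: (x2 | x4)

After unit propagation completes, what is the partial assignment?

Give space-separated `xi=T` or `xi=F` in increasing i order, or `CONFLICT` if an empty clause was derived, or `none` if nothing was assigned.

Answer: x1=T x4=T x6=T

Derivation:
unit clause [1] forces x1=T; simplify:
  satisfied 1 clause(s); 5 remain; assigned so far: [1]
unit clause [6] forces x6=T; simplify:
  drop -6 from [-6, 4] -> [4]
  satisfied 1 clause(s); 4 remain; assigned so far: [1, 6]
unit clause [4] forces x4=T; simplify:
  satisfied 4 clause(s); 0 remain; assigned so far: [1, 4, 6]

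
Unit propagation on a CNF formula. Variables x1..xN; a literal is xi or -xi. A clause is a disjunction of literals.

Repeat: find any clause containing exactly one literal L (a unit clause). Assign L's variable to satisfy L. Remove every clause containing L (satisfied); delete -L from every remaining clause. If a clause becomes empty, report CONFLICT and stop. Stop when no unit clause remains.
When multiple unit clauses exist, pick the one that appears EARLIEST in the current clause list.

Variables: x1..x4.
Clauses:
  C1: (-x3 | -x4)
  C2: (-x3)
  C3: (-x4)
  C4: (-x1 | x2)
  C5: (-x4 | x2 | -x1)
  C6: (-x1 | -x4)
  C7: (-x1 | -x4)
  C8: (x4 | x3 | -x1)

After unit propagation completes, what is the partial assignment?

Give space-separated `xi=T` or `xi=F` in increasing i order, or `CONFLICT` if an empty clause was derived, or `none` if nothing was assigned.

unit clause [-3] forces x3=F; simplify:
  drop 3 from [4, 3, -1] -> [4, -1]
  satisfied 2 clause(s); 6 remain; assigned so far: [3]
unit clause [-4] forces x4=F; simplify:
  drop 4 from [4, -1] -> [-1]
  satisfied 4 clause(s); 2 remain; assigned so far: [3, 4]
unit clause [-1] forces x1=F; simplify:
  satisfied 2 clause(s); 0 remain; assigned so far: [1, 3, 4]

Answer: x1=F x3=F x4=F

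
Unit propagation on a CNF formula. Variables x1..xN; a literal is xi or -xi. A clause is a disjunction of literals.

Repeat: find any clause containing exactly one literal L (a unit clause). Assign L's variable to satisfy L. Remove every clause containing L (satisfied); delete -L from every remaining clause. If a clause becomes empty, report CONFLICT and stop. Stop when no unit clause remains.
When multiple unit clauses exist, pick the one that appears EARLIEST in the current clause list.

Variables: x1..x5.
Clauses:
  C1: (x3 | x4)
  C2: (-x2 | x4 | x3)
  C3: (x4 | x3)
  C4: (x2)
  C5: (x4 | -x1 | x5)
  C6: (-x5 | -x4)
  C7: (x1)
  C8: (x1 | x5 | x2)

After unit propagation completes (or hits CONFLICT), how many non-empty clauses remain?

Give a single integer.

Answer: 5

Derivation:
unit clause [2] forces x2=T; simplify:
  drop -2 from [-2, 4, 3] -> [4, 3]
  satisfied 2 clause(s); 6 remain; assigned so far: [2]
unit clause [1] forces x1=T; simplify:
  drop -1 from [4, -1, 5] -> [4, 5]
  satisfied 1 clause(s); 5 remain; assigned so far: [1, 2]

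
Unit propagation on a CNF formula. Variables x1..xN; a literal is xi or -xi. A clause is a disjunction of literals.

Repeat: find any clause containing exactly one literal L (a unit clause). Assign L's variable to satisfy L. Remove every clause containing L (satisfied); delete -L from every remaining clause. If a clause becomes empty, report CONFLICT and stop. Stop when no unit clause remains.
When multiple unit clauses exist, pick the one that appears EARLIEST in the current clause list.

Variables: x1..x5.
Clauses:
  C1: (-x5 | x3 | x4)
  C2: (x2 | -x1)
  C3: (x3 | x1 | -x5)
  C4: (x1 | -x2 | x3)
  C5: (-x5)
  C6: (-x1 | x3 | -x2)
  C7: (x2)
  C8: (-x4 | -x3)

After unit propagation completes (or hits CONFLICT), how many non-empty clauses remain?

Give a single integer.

unit clause [-5] forces x5=F; simplify:
  satisfied 3 clause(s); 5 remain; assigned so far: [5]
unit clause [2] forces x2=T; simplify:
  drop -2 from [1, -2, 3] -> [1, 3]
  drop -2 from [-1, 3, -2] -> [-1, 3]
  satisfied 2 clause(s); 3 remain; assigned so far: [2, 5]

Answer: 3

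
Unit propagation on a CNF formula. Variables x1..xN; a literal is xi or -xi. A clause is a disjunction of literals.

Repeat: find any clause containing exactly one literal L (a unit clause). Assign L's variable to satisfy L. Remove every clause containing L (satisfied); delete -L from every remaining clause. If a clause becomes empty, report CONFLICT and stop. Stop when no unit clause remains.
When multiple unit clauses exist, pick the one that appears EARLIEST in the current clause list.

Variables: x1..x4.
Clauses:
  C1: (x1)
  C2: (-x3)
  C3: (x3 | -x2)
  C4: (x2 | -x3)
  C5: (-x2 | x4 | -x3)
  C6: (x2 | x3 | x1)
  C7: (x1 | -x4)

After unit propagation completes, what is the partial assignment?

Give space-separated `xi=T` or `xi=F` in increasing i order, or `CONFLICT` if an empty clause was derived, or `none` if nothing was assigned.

Answer: x1=T x2=F x3=F

Derivation:
unit clause [1] forces x1=T; simplify:
  satisfied 3 clause(s); 4 remain; assigned so far: [1]
unit clause [-3] forces x3=F; simplify:
  drop 3 from [3, -2] -> [-2]
  satisfied 3 clause(s); 1 remain; assigned so far: [1, 3]
unit clause [-2] forces x2=F; simplify:
  satisfied 1 clause(s); 0 remain; assigned so far: [1, 2, 3]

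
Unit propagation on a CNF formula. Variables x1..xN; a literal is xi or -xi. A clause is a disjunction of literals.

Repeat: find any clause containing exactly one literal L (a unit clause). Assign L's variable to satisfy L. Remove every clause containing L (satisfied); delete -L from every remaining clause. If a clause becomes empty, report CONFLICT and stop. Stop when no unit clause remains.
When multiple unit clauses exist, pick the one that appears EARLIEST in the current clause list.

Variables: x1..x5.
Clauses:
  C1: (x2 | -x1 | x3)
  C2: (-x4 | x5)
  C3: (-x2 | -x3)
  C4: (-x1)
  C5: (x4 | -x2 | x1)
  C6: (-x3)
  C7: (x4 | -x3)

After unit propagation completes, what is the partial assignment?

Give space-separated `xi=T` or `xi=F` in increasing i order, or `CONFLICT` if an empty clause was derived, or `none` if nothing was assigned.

unit clause [-1] forces x1=F; simplify:
  drop 1 from [4, -2, 1] -> [4, -2]
  satisfied 2 clause(s); 5 remain; assigned so far: [1]
unit clause [-3] forces x3=F; simplify:
  satisfied 3 clause(s); 2 remain; assigned so far: [1, 3]

Answer: x1=F x3=F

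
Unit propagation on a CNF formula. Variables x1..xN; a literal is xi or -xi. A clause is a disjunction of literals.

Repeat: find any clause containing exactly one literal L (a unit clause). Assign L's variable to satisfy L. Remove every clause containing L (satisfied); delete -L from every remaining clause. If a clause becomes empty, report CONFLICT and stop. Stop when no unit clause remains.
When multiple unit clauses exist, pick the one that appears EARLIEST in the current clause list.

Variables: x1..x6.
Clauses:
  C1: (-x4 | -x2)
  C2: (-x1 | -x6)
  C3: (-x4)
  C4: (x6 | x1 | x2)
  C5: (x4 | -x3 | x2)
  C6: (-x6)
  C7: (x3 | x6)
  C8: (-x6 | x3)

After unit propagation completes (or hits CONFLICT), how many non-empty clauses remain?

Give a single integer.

Answer: 0

Derivation:
unit clause [-4] forces x4=F; simplify:
  drop 4 from [4, -3, 2] -> [-3, 2]
  satisfied 2 clause(s); 6 remain; assigned so far: [4]
unit clause [-6] forces x6=F; simplify:
  drop 6 from [6, 1, 2] -> [1, 2]
  drop 6 from [3, 6] -> [3]
  satisfied 3 clause(s); 3 remain; assigned so far: [4, 6]
unit clause [3] forces x3=T; simplify:
  drop -3 from [-3, 2] -> [2]
  satisfied 1 clause(s); 2 remain; assigned so far: [3, 4, 6]
unit clause [2] forces x2=T; simplify:
  satisfied 2 clause(s); 0 remain; assigned so far: [2, 3, 4, 6]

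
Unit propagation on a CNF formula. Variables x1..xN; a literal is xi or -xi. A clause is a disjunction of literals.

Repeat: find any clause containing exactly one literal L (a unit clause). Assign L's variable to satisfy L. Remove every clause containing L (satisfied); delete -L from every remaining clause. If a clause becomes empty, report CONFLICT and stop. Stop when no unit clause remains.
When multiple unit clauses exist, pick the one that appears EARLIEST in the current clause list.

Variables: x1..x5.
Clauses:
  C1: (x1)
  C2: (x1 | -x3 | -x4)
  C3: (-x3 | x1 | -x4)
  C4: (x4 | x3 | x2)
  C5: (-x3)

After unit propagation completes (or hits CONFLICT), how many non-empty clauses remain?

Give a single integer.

Answer: 1

Derivation:
unit clause [1] forces x1=T; simplify:
  satisfied 3 clause(s); 2 remain; assigned so far: [1]
unit clause [-3] forces x3=F; simplify:
  drop 3 from [4, 3, 2] -> [4, 2]
  satisfied 1 clause(s); 1 remain; assigned so far: [1, 3]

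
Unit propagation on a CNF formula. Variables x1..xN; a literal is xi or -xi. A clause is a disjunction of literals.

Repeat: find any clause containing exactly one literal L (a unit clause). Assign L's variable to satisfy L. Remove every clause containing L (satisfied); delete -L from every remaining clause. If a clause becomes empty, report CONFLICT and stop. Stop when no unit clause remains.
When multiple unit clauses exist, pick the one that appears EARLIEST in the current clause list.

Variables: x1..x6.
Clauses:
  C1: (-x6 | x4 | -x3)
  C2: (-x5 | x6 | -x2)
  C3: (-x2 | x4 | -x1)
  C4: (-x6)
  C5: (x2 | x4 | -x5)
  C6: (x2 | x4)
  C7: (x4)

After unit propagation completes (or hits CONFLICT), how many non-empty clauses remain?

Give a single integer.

unit clause [-6] forces x6=F; simplify:
  drop 6 from [-5, 6, -2] -> [-5, -2]
  satisfied 2 clause(s); 5 remain; assigned so far: [6]
unit clause [4] forces x4=T; simplify:
  satisfied 4 clause(s); 1 remain; assigned so far: [4, 6]

Answer: 1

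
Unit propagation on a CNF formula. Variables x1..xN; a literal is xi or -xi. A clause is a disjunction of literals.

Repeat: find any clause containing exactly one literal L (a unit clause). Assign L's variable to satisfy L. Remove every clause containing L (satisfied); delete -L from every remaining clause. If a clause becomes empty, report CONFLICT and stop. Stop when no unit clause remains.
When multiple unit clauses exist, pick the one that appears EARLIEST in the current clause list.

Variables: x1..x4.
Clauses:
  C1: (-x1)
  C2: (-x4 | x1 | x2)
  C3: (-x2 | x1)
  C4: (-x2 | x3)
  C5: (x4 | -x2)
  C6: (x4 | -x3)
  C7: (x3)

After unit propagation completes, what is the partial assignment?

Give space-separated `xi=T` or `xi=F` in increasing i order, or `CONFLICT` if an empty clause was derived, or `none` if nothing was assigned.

Answer: CONFLICT

Derivation:
unit clause [-1] forces x1=F; simplify:
  drop 1 from [-4, 1, 2] -> [-4, 2]
  drop 1 from [-2, 1] -> [-2]
  satisfied 1 clause(s); 6 remain; assigned so far: [1]
unit clause [-2] forces x2=F; simplify:
  drop 2 from [-4, 2] -> [-4]
  satisfied 3 clause(s); 3 remain; assigned so far: [1, 2]
unit clause [-4] forces x4=F; simplify:
  drop 4 from [4, -3] -> [-3]
  satisfied 1 clause(s); 2 remain; assigned so far: [1, 2, 4]
unit clause [-3] forces x3=F; simplify:
  drop 3 from [3] -> [] (empty!)
  satisfied 1 clause(s); 1 remain; assigned so far: [1, 2, 3, 4]
CONFLICT (empty clause)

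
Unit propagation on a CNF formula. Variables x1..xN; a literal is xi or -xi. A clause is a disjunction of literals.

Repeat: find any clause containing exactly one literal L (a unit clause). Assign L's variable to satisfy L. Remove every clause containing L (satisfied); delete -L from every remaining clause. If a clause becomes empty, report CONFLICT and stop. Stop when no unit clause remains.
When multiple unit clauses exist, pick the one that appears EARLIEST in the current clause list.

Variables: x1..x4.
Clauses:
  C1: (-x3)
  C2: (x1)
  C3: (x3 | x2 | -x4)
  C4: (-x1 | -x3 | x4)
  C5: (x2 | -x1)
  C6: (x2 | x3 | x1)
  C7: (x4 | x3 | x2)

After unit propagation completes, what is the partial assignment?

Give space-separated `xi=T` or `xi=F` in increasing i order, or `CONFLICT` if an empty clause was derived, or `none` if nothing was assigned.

Answer: x1=T x2=T x3=F

Derivation:
unit clause [-3] forces x3=F; simplify:
  drop 3 from [3, 2, -4] -> [2, -4]
  drop 3 from [2, 3, 1] -> [2, 1]
  drop 3 from [4, 3, 2] -> [4, 2]
  satisfied 2 clause(s); 5 remain; assigned so far: [3]
unit clause [1] forces x1=T; simplify:
  drop -1 from [2, -1] -> [2]
  satisfied 2 clause(s); 3 remain; assigned so far: [1, 3]
unit clause [2] forces x2=T; simplify:
  satisfied 3 clause(s); 0 remain; assigned so far: [1, 2, 3]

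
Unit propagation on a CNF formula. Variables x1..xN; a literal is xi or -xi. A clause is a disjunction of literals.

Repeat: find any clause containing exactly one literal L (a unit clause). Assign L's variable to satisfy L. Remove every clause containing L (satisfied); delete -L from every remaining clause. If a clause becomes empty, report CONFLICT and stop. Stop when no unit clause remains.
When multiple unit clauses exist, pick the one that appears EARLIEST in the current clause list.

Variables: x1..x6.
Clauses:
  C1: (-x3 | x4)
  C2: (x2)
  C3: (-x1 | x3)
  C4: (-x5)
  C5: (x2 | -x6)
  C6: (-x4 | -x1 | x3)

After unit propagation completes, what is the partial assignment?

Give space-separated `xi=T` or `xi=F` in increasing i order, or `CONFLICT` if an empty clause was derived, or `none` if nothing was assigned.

Answer: x2=T x5=F

Derivation:
unit clause [2] forces x2=T; simplify:
  satisfied 2 clause(s); 4 remain; assigned so far: [2]
unit clause [-5] forces x5=F; simplify:
  satisfied 1 clause(s); 3 remain; assigned so far: [2, 5]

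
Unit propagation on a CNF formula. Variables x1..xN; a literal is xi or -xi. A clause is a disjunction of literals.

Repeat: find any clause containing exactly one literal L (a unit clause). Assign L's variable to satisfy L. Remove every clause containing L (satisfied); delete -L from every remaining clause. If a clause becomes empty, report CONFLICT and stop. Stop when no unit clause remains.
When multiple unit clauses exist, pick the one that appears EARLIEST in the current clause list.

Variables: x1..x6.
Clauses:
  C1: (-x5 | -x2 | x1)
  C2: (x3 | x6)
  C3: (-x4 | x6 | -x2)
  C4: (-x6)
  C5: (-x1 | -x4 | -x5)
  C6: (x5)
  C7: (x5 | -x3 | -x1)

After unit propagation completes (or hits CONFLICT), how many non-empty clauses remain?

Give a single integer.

unit clause [-6] forces x6=F; simplify:
  drop 6 from [3, 6] -> [3]
  drop 6 from [-4, 6, -2] -> [-4, -2]
  satisfied 1 clause(s); 6 remain; assigned so far: [6]
unit clause [3] forces x3=T; simplify:
  drop -3 from [5, -3, -1] -> [5, -1]
  satisfied 1 clause(s); 5 remain; assigned so far: [3, 6]
unit clause [5] forces x5=T; simplify:
  drop -5 from [-5, -2, 1] -> [-2, 1]
  drop -5 from [-1, -4, -5] -> [-1, -4]
  satisfied 2 clause(s); 3 remain; assigned so far: [3, 5, 6]

Answer: 3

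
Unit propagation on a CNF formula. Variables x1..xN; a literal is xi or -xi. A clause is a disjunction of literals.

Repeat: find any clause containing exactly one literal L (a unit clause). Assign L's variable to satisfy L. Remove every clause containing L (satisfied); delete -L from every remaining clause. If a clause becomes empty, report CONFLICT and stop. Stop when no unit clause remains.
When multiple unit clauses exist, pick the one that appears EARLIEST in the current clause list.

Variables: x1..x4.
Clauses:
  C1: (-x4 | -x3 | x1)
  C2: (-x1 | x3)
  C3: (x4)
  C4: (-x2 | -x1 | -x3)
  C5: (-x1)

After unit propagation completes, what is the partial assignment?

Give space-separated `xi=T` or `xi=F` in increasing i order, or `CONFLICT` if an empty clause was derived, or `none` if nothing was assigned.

Answer: x1=F x3=F x4=T

Derivation:
unit clause [4] forces x4=T; simplify:
  drop -4 from [-4, -3, 1] -> [-3, 1]
  satisfied 1 clause(s); 4 remain; assigned so far: [4]
unit clause [-1] forces x1=F; simplify:
  drop 1 from [-3, 1] -> [-3]
  satisfied 3 clause(s); 1 remain; assigned so far: [1, 4]
unit clause [-3] forces x3=F; simplify:
  satisfied 1 clause(s); 0 remain; assigned so far: [1, 3, 4]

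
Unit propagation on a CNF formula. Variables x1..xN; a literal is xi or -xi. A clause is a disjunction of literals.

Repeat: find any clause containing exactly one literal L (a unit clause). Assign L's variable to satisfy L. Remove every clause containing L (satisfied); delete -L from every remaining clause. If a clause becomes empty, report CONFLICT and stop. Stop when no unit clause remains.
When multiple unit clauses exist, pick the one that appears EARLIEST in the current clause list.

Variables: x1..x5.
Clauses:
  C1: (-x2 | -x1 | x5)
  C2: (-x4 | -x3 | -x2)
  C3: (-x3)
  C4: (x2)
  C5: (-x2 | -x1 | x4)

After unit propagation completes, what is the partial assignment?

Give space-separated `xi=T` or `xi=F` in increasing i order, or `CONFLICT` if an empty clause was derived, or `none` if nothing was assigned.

Answer: x2=T x3=F

Derivation:
unit clause [-3] forces x3=F; simplify:
  satisfied 2 clause(s); 3 remain; assigned so far: [3]
unit clause [2] forces x2=T; simplify:
  drop -2 from [-2, -1, 5] -> [-1, 5]
  drop -2 from [-2, -1, 4] -> [-1, 4]
  satisfied 1 clause(s); 2 remain; assigned so far: [2, 3]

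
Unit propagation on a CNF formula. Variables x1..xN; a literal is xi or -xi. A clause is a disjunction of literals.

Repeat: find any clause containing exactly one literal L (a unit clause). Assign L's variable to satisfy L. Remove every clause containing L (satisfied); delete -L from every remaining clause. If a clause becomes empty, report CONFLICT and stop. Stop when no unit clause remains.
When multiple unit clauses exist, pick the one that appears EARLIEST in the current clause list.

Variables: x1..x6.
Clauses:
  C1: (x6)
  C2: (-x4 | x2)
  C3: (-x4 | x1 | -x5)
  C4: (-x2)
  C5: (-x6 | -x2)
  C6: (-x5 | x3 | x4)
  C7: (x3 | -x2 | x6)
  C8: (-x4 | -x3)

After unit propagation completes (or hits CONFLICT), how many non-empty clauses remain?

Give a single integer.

Answer: 1

Derivation:
unit clause [6] forces x6=T; simplify:
  drop -6 from [-6, -2] -> [-2]
  satisfied 2 clause(s); 6 remain; assigned so far: [6]
unit clause [-2] forces x2=F; simplify:
  drop 2 from [-4, 2] -> [-4]
  satisfied 2 clause(s); 4 remain; assigned so far: [2, 6]
unit clause [-4] forces x4=F; simplify:
  drop 4 from [-5, 3, 4] -> [-5, 3]
  satisfied 3 clause(s); 1 remain; assigned so far: [2, 4, 6]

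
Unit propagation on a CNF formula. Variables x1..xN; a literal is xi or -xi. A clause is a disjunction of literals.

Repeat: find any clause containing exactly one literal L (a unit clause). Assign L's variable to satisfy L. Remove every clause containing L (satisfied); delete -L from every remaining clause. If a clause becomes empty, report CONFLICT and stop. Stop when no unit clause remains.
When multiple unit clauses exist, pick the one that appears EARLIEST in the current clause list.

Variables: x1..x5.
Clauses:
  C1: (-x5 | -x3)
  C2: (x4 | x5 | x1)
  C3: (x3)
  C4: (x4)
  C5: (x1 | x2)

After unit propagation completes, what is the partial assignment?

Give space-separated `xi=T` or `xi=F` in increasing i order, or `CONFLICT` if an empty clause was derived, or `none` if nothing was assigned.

unit clause [3] forces x3=T; simplify:
  drop -3 from [-5, -3] -> [-5]
  satisfied 1 clause(s); 4 remain; assigned so far: [3]
unit clause [-5] forces x5=F; simplify:
  drop 5 from [4, 5, 1] -> [4, 1]
  satisfied 1 clause(s); 3 remain; assigned so far: [3, 5]
unit clause [4] forces x4=T; simplify:
  satisfied 2 clause(s); 1 remain; assigned so far: [3, 4, 5]

Answer: x3=T x4=T x5=F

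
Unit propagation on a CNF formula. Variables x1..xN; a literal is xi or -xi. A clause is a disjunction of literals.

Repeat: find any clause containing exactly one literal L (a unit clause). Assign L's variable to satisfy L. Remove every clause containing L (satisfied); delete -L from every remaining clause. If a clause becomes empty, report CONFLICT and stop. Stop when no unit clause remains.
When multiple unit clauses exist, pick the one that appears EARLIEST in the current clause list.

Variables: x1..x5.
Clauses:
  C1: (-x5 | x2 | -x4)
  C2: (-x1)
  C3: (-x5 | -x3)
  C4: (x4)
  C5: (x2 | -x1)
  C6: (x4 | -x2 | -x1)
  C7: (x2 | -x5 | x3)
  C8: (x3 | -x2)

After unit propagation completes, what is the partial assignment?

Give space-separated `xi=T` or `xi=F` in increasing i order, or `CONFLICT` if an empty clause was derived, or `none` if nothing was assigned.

unit clause [-1] forces x1=F; simplify:
  satisfied 3 clause(s); 5 remain; assigned so far: [1]
unit clause [4] forces x4=T; simplify:
  drop -4 from [-5, 2, -4] -> [-5, 2]
  satisfied 1 clause(s); 4 remain; assigned so far: [1, 4]

Answer: x1=F x4=T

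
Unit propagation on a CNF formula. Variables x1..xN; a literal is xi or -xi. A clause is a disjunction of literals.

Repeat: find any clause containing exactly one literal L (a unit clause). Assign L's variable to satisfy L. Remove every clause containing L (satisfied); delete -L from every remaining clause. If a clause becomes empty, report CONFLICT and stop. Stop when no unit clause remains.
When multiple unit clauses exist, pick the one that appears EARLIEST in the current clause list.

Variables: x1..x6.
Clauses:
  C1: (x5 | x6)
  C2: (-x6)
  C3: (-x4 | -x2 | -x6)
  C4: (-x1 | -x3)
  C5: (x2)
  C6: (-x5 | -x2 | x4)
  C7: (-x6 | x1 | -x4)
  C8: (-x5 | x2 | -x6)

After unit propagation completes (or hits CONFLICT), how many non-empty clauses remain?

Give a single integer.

unit clause [-6] forces x6=F; simplify:
  drop 6 from [5, 6] -> [5]
  satisfied 4 clause(s); 4 remain; assigned so far: [6]
unit clause [5] forces x5=T; simplify:
  drop -5 from [-5, -2, 4] -> [-2, 4]
  satisfied 1 clause(s); 3 remain; assigned so far: [5, 6]
unit clause [2] forces x2=T; simplify:
  drop -2 from [-2, 4] -> [4]
  satisfied 1 clause(s); 2 remain; assigned so far: [2, 5, 6]
unit clause [4] forces x4=T; simplify:
  satisfied 1 clause(s); 1 remain; assigned so far: [2, 4, 5, 6]

Answer: 1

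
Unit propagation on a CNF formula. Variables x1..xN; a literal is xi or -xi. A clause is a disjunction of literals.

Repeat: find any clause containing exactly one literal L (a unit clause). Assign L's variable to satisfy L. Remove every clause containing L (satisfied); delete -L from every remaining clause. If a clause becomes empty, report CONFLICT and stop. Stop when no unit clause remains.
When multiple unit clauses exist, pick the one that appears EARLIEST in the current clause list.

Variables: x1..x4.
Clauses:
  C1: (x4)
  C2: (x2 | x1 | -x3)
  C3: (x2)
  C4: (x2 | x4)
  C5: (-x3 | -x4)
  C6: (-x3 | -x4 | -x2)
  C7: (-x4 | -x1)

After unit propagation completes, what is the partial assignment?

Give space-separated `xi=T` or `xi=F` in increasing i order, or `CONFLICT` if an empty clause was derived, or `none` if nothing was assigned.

unit clause [4] forces x4=T; simplify:
  drop -4 from [-3, -4] -> [-3]
  drop -4 from [-3, -4, -2] -> [-3, -2]
  drop -4 from [-4, -1] -> [-1]
  satisfied 2 clause(s); 5 remain; assigned so far: [4]
unit clause [2] forces x2=T; simplify:
  drop -2 from [-3, -2] -> [-3]
  satisfied 2 clause(s); 3 remain; assigned so far: [2, 4]
unit clause [-3] forces x3=F; simplify:
  satisfied 2 clause(s); 1 remain; assigned so far: [2, 3, 4]
unit clause [-1] forces x1=F; simplify:
  satisfied 1 clause(s); 0 remain; assigned so far: [1, 2, 3, 4]

Answer: x1=F x2=T x3=F x4=T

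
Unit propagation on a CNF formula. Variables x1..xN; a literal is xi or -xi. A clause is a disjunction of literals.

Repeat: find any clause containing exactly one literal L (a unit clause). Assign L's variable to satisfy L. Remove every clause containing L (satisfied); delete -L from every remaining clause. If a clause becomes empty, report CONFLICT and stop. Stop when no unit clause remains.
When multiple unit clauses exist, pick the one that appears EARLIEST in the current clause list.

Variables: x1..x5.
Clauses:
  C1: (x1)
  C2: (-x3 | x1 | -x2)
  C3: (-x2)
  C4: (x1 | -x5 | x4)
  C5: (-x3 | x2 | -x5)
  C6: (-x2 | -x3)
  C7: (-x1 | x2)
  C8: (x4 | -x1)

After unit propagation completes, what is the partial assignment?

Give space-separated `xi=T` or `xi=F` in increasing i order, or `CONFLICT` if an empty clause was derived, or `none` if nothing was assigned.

unit clause [1] forces x1=T; simplify:
  drop -1 from [-1, 2] -> [2]
  drop -1 from [4, -1] -> [4]
  satisfied 3 clause(s); 5 remain; assigned so far: [1]
unit clause [-2] forces x2=F; simplify:
  drop 2 from [-3, 2, -5] -> [-3, -5]
  drop 2 from [2] -> [] (empty!)
  satisfied 2 clause(s); 3 remain; assigned so far: [1, 2]
CONFLICT (empty clause)

Answer: CONFLICT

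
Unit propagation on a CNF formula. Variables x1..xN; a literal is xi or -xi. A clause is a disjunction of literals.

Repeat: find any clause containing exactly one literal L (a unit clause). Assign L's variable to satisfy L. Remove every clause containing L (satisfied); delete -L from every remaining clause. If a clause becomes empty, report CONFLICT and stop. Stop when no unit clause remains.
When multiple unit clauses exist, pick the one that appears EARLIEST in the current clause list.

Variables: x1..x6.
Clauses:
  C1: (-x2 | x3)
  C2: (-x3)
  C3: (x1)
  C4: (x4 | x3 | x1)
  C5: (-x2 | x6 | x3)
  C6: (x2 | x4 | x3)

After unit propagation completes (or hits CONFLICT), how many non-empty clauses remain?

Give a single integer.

Answer: 0

Derivation:
unit clause [-3] forces x3=F; simplify:
  drop 3 from [-2, 3] -> [-2]
  drop 3 from [4, 3, 1] -> [4, 1]
  drop 3 from [-2, 6, 3] -> [-2, 6]
  drop 3 from [2, 4, 3] -> [2, 4]
  satisfied 1 clause(s); 5 remain; assigned so far: [3]
unit clause [-2] forces x2=F; simplify:
  drop 2 from [2, 4] -> [4]
  satisfied 2 clause(s); 3 remain; assigned so far: [2, 3]
unit clause [1] forces x1=T; simplify:
  satisfied 2 clause(s); 1 remain; assigned so far: [1, 2, 3]
unit clause [4] forces x4=T; simplify:
  satisfied 1 clause(s); 0 remain; assigned so far: [1, 2, 3, 4]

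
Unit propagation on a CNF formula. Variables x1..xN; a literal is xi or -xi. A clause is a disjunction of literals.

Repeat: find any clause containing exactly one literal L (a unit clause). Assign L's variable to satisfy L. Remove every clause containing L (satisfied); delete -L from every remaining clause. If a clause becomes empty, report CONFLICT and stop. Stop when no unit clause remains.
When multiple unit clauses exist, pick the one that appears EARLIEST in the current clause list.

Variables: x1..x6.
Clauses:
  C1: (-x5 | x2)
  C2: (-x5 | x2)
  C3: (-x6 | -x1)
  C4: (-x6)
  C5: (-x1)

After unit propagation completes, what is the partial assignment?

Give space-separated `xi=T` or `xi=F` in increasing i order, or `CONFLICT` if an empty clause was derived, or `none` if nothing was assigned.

Answer: x1=F x6=F

Derivation:
unit clause [-6] forces x6=F; simplify:
  satisfied 2 clause(s); 3 remain; assigned so far: [6]
unit clause [-1] forces x1=F; simplify:
  satisfied 1 clause(s); 2 remain; assigned so far: [1, 6]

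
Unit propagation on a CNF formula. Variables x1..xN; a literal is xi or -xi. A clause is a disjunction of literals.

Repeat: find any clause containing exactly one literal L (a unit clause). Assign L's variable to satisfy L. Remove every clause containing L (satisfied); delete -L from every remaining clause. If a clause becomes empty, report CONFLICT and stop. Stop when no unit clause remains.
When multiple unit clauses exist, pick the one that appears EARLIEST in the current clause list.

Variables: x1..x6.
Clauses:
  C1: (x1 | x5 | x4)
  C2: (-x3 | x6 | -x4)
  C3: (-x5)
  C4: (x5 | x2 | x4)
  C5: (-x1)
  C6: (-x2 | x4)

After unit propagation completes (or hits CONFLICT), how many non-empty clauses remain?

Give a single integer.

unit clause [-5] forces x5=F; simplify:
  drop 5 from [1, 5, 4] -> [1, 4]
  drop 5 from [5, 2, 4] -> [2, 4]
  satisfied 1 clause(s); 5 remain; assigned so far: [5]
unit clause [-1] forces x1=F; simplify:
  drop 1 from [1, 4] -> [4]
  satisfied 1 clause(s); 4 remain; assigned so far: [1, 5]
unit clause [4] forces x4=T; simplify:
  drop -4 from [-3, 6, -4] -> [-3, 6]
  satisfied 3 clause(s); 1 remain; assigned so far: [1, 4, 5]

Answer: 1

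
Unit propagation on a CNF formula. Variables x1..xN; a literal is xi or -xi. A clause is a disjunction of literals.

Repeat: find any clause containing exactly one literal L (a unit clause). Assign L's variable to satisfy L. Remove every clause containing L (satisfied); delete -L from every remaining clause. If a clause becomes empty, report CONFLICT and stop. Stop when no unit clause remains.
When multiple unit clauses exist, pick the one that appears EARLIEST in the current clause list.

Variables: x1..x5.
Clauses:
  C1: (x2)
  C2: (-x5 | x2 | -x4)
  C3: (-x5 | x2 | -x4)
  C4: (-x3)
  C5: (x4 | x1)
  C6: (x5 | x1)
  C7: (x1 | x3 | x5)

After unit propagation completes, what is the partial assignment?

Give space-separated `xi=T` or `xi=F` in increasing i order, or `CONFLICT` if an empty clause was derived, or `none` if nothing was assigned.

Answer: x2=T x3=F

Derivation:
unit clause [2] forces x2=T; simplify:
  satisfied 3 clause(s); 4 remain; assigned so far: [2]
unit clause [-3] forces x3=F; simplify:
  drop 3 from [1, 3, 5] -> [1, 5]
  satisfied 1 clause(s); 3 remain; assigned so far: [2, 3]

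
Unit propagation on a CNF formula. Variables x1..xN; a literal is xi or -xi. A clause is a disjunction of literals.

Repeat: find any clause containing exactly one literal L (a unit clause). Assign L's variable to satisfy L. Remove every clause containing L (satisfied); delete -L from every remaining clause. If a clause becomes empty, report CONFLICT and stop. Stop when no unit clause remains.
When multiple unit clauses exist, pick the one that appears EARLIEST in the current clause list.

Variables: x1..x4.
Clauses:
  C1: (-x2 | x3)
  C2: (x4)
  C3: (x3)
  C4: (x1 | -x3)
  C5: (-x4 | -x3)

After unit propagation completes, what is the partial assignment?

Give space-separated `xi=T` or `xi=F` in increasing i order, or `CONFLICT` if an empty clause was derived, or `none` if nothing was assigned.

unit clause [4] forces x4=T; simplify:
  drop -4 from [-4, -3] -> [-3]
  satisfied 1 clause(s); 4 remain; assigned so far: [4]
unit clause [3] forces x3=T; simplify:
  drop -3 from [1, -3] -> [1]
  drop -3 from [-3] -> [] (empty!)
  satisfied 2 clause(s); 2 remain; assigned so far: [3, 4]
CONFLICT (empty clause)

Answer: CONFLICT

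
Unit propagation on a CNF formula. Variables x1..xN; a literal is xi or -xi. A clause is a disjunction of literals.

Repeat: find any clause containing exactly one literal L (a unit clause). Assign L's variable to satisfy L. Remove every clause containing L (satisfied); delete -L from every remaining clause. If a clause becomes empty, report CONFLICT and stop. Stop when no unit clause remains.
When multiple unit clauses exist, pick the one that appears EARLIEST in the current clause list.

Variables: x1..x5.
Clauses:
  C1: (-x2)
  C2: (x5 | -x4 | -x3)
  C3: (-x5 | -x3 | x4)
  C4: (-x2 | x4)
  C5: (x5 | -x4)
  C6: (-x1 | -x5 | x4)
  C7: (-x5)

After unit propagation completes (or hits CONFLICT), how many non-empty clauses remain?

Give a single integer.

Answer: 0

Derivation:
unit clause [-2] forces x2=F; simplify:
  satisfied 2 clause(s); 5 remain; assigned so far: [2]
unit clause [-5] forces x5=F; simplify:
  drop 5 from [5, -4, -3] -> [-4, -3]
  drop 5 from [5, -4] -> [-4]
  satisfied 3 clause(s); 2 remain; assigned so far: [2, 5]
unit clause [-4] forces x4=F; simplify:
  satisfied 2 clause(s); 0 remain; assigned so far: [2, 4, 5]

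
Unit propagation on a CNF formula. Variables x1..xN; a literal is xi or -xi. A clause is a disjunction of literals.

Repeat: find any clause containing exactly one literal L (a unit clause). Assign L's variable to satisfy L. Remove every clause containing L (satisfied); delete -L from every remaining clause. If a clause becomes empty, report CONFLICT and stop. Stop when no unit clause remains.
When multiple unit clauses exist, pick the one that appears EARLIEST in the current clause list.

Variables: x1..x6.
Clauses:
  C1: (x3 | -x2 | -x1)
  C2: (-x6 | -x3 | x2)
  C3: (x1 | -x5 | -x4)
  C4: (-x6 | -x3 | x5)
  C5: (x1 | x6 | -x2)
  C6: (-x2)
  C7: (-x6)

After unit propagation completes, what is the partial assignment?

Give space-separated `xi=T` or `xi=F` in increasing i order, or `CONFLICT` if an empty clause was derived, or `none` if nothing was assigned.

unit clause [-2] forces x2=F; simplify:
  drop 2 from [-6, -3, 2] -> [-6, -3]
  satisfied 3 clause(s); 4 remain; assigned so far: [2]
unit clause [-6] forces x6=F; simplify:
  satisfied 3 clause(s); 1 remain; assigned so far: [2, 6]

Answer: x2=F x6=F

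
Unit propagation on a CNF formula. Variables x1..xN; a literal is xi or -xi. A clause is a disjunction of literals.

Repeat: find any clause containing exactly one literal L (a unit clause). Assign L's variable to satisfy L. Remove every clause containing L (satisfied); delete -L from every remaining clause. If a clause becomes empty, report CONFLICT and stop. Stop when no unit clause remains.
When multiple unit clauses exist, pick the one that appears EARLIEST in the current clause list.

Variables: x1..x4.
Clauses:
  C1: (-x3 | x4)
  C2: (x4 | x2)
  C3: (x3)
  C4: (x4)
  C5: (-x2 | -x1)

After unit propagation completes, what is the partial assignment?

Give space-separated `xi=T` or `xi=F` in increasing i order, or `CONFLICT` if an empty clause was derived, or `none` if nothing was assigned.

unit clause [3] forces x3=T; simplify:
  drop -3 from [-3, 4] -> [4]
  satisfied 1 clause(s); 4 remain; assigned so far: [3]
unit clause [4] forces x4=T; simplify:
  satisfied 3 clause(s); 1 remain; assigned so far: [3, 4]

Answer: x3=T x4=T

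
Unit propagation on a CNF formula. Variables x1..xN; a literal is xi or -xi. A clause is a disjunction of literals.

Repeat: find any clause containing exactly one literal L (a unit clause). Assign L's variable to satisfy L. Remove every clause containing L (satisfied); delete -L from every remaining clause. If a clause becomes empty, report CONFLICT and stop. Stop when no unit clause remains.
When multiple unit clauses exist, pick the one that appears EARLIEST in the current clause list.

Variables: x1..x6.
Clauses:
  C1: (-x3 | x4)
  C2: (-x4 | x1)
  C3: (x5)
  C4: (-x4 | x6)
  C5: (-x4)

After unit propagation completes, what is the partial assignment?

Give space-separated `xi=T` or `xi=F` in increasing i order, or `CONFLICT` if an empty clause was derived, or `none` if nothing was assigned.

Answer: x3=F x4=F x5=T

Derivation:
unit clause [5] forces x5=T; simplify:
  satisfied 1 clause(s); 4 remain; assigned so far: [5]
unit clause [-4] forces x4=F; simplify:
  drop 4 from [-3, 4] -> [-3]
  satisfied 3 clause(s); 1 remain; assigned so far: [4, 5]
unit clause [-3] forces x3=F; simplify:
  satisfied 1 clause(s); 0 remain; assigned so far: [3, 4, 5]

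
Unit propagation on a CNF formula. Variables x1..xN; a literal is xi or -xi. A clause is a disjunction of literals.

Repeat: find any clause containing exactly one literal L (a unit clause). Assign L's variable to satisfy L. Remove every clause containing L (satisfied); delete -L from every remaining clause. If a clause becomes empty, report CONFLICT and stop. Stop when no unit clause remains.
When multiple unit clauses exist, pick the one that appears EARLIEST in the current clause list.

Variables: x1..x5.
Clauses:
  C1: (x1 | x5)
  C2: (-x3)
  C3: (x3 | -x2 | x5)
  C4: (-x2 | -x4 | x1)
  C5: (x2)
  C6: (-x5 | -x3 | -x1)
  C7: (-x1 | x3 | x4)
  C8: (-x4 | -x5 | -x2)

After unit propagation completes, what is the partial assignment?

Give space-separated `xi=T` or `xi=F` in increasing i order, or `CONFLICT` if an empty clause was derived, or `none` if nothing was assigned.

Answer: x1=F x2=T x3=F x4=F x5=T

Derivation:
unit clause [-3] forces x3=F; simplify:
  drop 3 from [3, -2, 5] -> [-2, 5]
  drop 3 from [-1, 3, 4] -> [-1, 4]
  satisfied 2 clause(s); 6 remain; assigned so far: [3]
unit clause [2] forces x2=T; simplify:
  drop -2 from [-2, 5] -> [5]
  drop -2 from [-2, -4, 1] -> [-4, 1]
  drop -2 from [-4, -5, -2] -> [-4, -5]
  satisfied 1 clause(s); 5 remain; assigned so far: [2, 3]
unit clause [5] forces x5=T; simplify:
  drop -5 from [-4, -5] -> [-4]
  satisfied 2 clause(s); 3 remain; assigned so far: [2, 3, 5]
unit clause [-4] forces x4=F; simplify:
  drop 4 from [-1, 4] -> [-1]
  satisfied 2 clause(s); 1 remain; assigned so far: [2, 3, 4, 5]
unit clause [-1] forces x1=F; simplify:
  satisfied 1 clause(s); 0 remain; assigned so far: [1, 2, 3, 4, 5]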